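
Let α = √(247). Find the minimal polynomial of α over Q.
m_α(x) = x^2 - 247

α satisfies α^2 - 247 = 0, so x^2 - 247 annihilates α. Since d = 247 is squarefree and ≠ 1, it is not a perfect square in Q, so x^2 - 247 has no rational root and is therefore irreducible over Q (a degree-2 polynomial over a field is irreducible iff it has no root). Hence m_α(x) = x^2 - 247.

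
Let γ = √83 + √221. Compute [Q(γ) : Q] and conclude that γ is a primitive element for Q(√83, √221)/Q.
[Q(γ) : Q] = 4 (equivalently, Q(γ) = Q(√83, √221))

Obviously Q(γ) ⊆ Q(√83, √221), and [Q(√83, √221):Q] = 4 (since 83, 221 are distinct squarefree integers > 1 with 18343 not a perfect square). To show equality we compute the minimal polynomial of γ. From γ = √83 + √221: γ^2 = 83 + 2√(18343) + 221 = 304 + 2√(18343), so γ^2 - 304 = 2√(18343); squaring, (γ^2 - 304)^2 = 4·18343, i.e. γ^4 - 608γ^2 + 92416 - 73372 = 0, i.e. γ^4 - 608γ^2 + 19044 = 0. So γ is a root of x^4 - 608x^2 + 19044. This polynomial is irreducible over Q: it has no rational root (each ±√83 ± √221 is irrational), and any factorization into two quadratics over Q would force √(18343) ∈ Q (pairing opposite roots) or √83, √221 ∈ Q (other pairings), all impossible. Hence [Q(γ):Q] = 4 = [Q(√83, √221):Q], so Q(γ) = Q(√83, √221).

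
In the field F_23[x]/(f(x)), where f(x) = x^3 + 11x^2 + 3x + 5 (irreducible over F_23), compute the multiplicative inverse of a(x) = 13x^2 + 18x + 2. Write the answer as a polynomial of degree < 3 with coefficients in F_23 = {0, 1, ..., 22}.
a(x)^(-1) ≡ 13x^2 + 13x + 6 (mod f(x))

Since f is irreducible over F_23, F_23[x]/(f) is a field and a(x) ≠ 0 has an inverse. Apply the extended Euclidean algorithm to f(x) and a(x) in F_23[x]: f(x) = (16x + 7)·a(x) + (6x + 14);  a(x) = (6x + 12)·(6x + 14) + (18). The last nonzero remainder is the constant 18 = gcd(f, a) in F_23. Back-substituting through the division chain expresses 18 = s(x)·a(x) + t(x)·f(x) with s(x) ≡ 4x^2 + 4x + 16 (mod f), so (4x^2 + 4x + 16)·a(x) ≡ 18 (mod f). Multiplying by 18^(-1) ≡ 9 in F_23 gives a(x)^(-1) ≡ 9·(4x^2 + 4x + 16) ≡ 13x^2 + 13x + 6 (mod f). Check: (13x^2 + 18x + 2)·(13x^2 + 13x + 6) = 8x^4 + 12x^3 + 16x^2 + 19x + 12 ≡ 1 (mod x^3 + 11x^2 + 3x + 5).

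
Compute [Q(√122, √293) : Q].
[Q(√122, √293) : Q] = 4

[Q(√122):Q] = 2 (min poly x^2 - 122, irreducible since 122 is squarefree > 1). For the top step, suppose √293 ∈ Q(√122), say √293 = c + d√122 with c, d ∈ Q. Squaring: 293 = c^2 + 122d^2 + 2cd√122. Since √122 ∉ Q this forces 2cd = 0. If d = 0 then √293 = c ∈ Q, contradicting 293 squarefree > 1. If c = 0 then 293 = 122d^2, so 122·293 = (122d)^2 is a perfect square in Q — but 122·293 = 35746 is not a perfect square (since 122 and 293 are distinct squarefree integers). Contradiction. Hence √293 ∉ Q(√122), so x^2 - 293 stays irreducible over Q(√122) and [Q(√122, √293) : Q(√122)] = 2. By the tower law, [Q(√122, √293) : Q] = 2 · 2 = 4.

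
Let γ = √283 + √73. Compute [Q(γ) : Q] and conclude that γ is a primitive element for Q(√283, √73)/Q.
[Q(γ) : Q] = 4 (equivalently, Q(γ) = Q(√283, √73))

Obviously Q(γ) ⊆ Q(√283, √73), and [Q(√283, √73):Q] = 4 (since 283, 73 are distinct squarefree integers > 1 with 20659 not a perfect square). To show equality we compute the minimal polynomial of γ. From γ = √283 + √73: γ^2 = 283 + 2√(20659) + 73 = 356 + 2√(20659), so γ^2 - 356 = 2√(20659); squaring, (γ^2 - 356)^2 = 4·20659, i.e. γ^4 - 712γ^2 + 126736 - 82636 = 0, i.e. γ^4 - 712γ^2 + 44100 = 0. So γ is a root of x^4 - 712x^2 + 44100. This polynomial is irreducible over Q: it has no rational root (each ±√283 ± √73 is irrational), and any factorization into two quadratics over Q would force √(20659) ∈ Q (pairing opposite roots) or √283, √73 ∈ Q (other pairings), all impossible. Hence [Q(γ):Q] = 4 = [Q(√283, √73):Q], so Q(γ) = Q(√283, √73).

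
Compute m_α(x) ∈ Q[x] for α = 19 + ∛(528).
m_α(x) = x^3 - 57x^2 + 1083x - 7387

Set β = α - 19 = ∛(528), so β^3 = 528. Then (α - 19)^3 - 528 = 0, i.e. α is a root of g(x) = (x - 19)^3 - 528 = x^3 - 57x^2 + 1083x - 7387. Since g(x) = h(x - 19) where h(x) = x^3 - 528, and h is irreducible over Q (because 528 is not a perfect cube, so h has no rational root, and a monic cubic with no rational root is irreducible), g is also irreducible (irreducibility is preserved under the substitution x → x - 19). Hence m_α(x) = x^3 - 57x^2 + 1083x - 7387.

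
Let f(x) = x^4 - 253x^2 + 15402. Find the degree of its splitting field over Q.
[K : Q] = 4

Solving the quadratic in x^2: x^2 = (253 ± √(253^2 - 4·15402))/2 = (253 ± √2401)/2 = (253 ± 49)/2, giving x^2 = 151 or x^2 = 102. So f(x) = (x^2 - 151)(x^2 - 102) and the roots of f are ±√151, ±√102. Hence the splitting field is K = Q(√151, √102). Since 151 and 102 are distinct squarefree integers > 1, their product 15402 is not a perfect square, so √102 ∉ Q(√151). By the tower law [K:Q] = [Q(√151,√102):Q(√151)] · [Q(√151):Q] = 2 · 2 = 4.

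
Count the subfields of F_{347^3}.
F_{347^3} has 2 subfields

The subfields of F_{p^n} are exactly the fields F_{p^d} for d | n (each is the fixed field of the unique index-d subgroup of Gal(F_{p^n}/F_p) ≅ Z/nZ). The divisors of n = 3 are {1, 3}, giving 2 subfields: F_{347^1}, F_{347^3}.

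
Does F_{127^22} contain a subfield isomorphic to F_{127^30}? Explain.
No: F_{127^30} is not a subfield of F_{127^22}

F_{p^m} embeds in F_{p^n} iff m | n. Here 30 ∤ 22 (since 22 = 0·30 + 22 with remainder 22 ≠ 0), so F_{127^30} is not a subfield of F_{127^22}. Equivalently: if it were, the tower law would give 30 = [F_{127^30}:F_127] dividing [F_{127^22}:F_127] = 22, contradiction.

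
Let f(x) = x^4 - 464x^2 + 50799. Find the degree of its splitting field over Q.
[K : Q] = 4

Solving the quadratic in x^2: x^2 = (464 ± √(464^2 - 4·50799))/2 = (464 ± √12100)/2 = (464 ± 110)/2, giving x^2 = 287 or x^2 = 177. So f(x) = (x^2 - 287)(x^2 - 177) and the roots of f are ±√287, ±√177. Hence the splitting field is K = Q(√287, √177). Since 287 and 177 are distinct squarefree integers > 1, their product 50799 is not a perfect square, so √177 ∉ Q(√287). By the tower law [K:Q] = [Q(√287,√177):Q(√287)] · [Q(√287):Q] = 2 · 2 = 4.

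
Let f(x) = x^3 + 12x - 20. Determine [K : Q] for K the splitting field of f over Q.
[K : Q] = 6

By the rational root test, any rational root of the monic integer polynomial f(x) = x^3 + 12x - 20 must be an integer dividing the constant term -20, i.e. one of ±{1, 2, 4, 5, 10, 20}. Evaluating: f(1) = -7, f(-1) = -33, f(2) = 12, f(-2) = -52, f(4) = 92, f(-4) = -132, f(5) = 165, f(-5) = -205, f(10) = 1100, f(-10) = -1140, f(20) = 8220, f(-20) = -8260; none is 0, so f has no rational root and is therefore irreducible over Q (a cubic with no linear factor over a field is irreducible). For an irreducible cubic, the Galois group is A_3 or S_3 according as the discriminant disc(f) = -4a^3 - 27b^2 = -4·(12)^3 - 27·(-20)^2 = -17712 is or is not a square in Q. Here disc(f) = -17712 is not a perfect square in Q, so the Galois group of f over Q is not contained in A_3 and must be all of S_3. The splitting field has degree |S_3| = 6 over Q, so [K : Q] = 6.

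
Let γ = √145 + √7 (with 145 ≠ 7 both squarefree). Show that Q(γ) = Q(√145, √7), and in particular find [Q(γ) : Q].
[Q(γ) : Q] = 4 (equivalently, Q(γ) = Q(√145, √7))

Obviously Q(γ) ⊆ Q(√145, √7), and [Q(√145, √7):Q] = 4 (since 145, 7 are distinct squarefree integers > 1 with 1015 not a perfect square). To show equality we compute the minimal polynomial of γ. From γ = √145 + √7: γ^2 = 145 + 2√(1015) + 7 = 152 + 2√(1015), so γ^2 - 152 = 2√(1015); squaring, (γ^2 - 152)^2 = 4·1015, i.e. γ^4 - 304γ^2 + 23104 - 4060 = 0, i.e. γ^4 - 304γ^2 + 19044 = 0. So γ is a root of x^4 - 304x^2 + 19044. This polynomial is irreducible over Q: it has no rational root (each ±√145 ± √7 is irrational), and any factorization into two quadratics over Q would force √(1015) ∈ Q (pairing opposite roots) or √145, √7 ∈ Q (other pairings), all impossible. Hence [Q(γ):Q] = 4 = [Q(√145, √7):Q], so Q(γ) = Q(√145, √7).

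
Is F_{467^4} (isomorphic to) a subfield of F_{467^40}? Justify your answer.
Yes: F_{467^4} is a subfield of F_{467^40}

F_{p^m} embeds in F_{p^n} iff m | n (since F_{p^n} is the splitting field of x^(p^n) - x, and F_{p^m} ⊂ F_{p^n} forces p^n to be a power of p^m, i.e. m | n; conversely if m | n then every root of x^(p^m) - x is a root of x^(p^n) - x). Here 4 | 40 (since 40 = 10·4), so F_{467^4} is a subfield of F_{467^40}, and [F_{467^40} : F_{467^4}] = 40/4 = 10.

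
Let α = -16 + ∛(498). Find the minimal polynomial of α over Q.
m_α(x) = x^3 + 48x^2 + 768x + 3598

Set β = α + 16 = ∛(498), so β^3 = 498. Then (α + 16)^3 - 498 = 0, i.e. α is a root of g(x) = (x + 16)^3 - 498 = x^3 + 48x^2 + 768x + 3598. Since g(x) = h(x + 16) where h(x) = x^3 - 498, and h is irreducible over Q (because 498 is not a perfect cube, so h has no rational root, and a monic cubic with no rational root is irreducible), g is also irreducible (irreducibility is preserved under the substitution x → x + 16). Hence m_α(x) = x^3 + 48x^2 + 768x + 3598.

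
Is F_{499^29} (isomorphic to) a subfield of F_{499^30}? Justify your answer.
No: F_{499^29} is not a subfield of F_{499^30}

F_{p^m} embeds in F_{p^n} iff m | n. Here 29 ∤ 30 (since 30 = 1·29 + 1 with remainder 1 ≠ 0), so F_{499^29} is not a subfield of F_{499^30}. Equivalently: if it were, the tower law would give 29 = [F_{499^29}:F_499] dividing [F_{499^30}:F_499] = 30, contradiction.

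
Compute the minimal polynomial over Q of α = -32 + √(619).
m_α(x) = x^2 + 64x + 405

From α + 32 = √(619), squaring gives (α + 32)^2 = 619, i.e. α^2 + 64α + 1024 = 619, so α^2 + 64α + 405 = 0. The discriminant of x^2 + 64x + 405 is (64)^2 - 4·(405) = 4096 - 1620 = 2476, and 4·(619) is not a perfect square in Q since 619 is squarefree and ≠ 1. Hence x^2 + 64x + 405 is irreducible over Q and is the minimal polynomial of α.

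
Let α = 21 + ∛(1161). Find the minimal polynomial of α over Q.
m_α(x) = x^3 - 63x^2 + 1323x - 10422

Set β = α - 21 = ∛(1161), so β^3 = 1161. Then (α - 21)^3 - 1161 = 0, i.e. α is a root of g(x) = (x - 21)^3 - 1161 = x^3 - 63x^2 + 1323x - 10422. Since g(x) = h(x - 21) where h(x) = x^3 - 1161, and h is irreducible over Q (because 1161 is not a perfect cube, so h has no rational root, and a monic cubic with no rational root is irreducible), g is also irreducible (irreducibility is preserved under the substitution x → x - 21). Hence m_α(x) = x^3 - 63x^2 + 1323x - 10422.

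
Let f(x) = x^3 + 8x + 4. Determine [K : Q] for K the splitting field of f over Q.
[K : Q] = 6

By the rational root test, any rational root of the monic integer polynomial f(x) = x^3 + 8x + 4 must be an integer dividing the constant term 4, i.e. one of ±{1, 2, 4}. Evaluating: f(1) = 13, f(-1) = -5, f(2) = 28, f(-2) = -20, f(4) = 100, f(-4) = -92; none is 0, so f has no rational root and is therefore irreducible over Q (a cubic with no linear factor over a field is irreducible). For an irreducible cubic, the Galois group is A_3 or S_3 according as the discriminant disc(f) = -4a^3 - 27b^2 = -4·(8)^3 - 27·(4)^2 = -2480 is or is not a square in Q. Here disc(f) = -2480 is not a perfect square in Q, so the Galois group of f over Q is not contained in A_3 and must be all of S_3. The splitting field has degree |S_3| = 6 over Q, so [K : Q] = 6.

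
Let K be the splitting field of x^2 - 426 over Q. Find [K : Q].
[K : Q] = 2

f(x) = x^2 - 426 factors as (x - √426)(x + √426). The splitting field is K = Q(√426). Since 426 is squarefree and > 1, it is not a perfect square, so x^2 - 426 is irreducible over Q and [Q(√426) : Q] = 2. Hence [K : Q] = 2.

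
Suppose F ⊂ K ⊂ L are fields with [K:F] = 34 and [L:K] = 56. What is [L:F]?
[L:F] = 1904

The tower law says that for any tower of field extensions F ⊂ K ⊂ L with finite degrees, [L:F] = [L:K] · [K:F]. Here this gives [L:F] = 56 · 34 = 1904.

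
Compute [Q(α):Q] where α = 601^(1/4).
[Q(α):Q] = 4

α is a root of x^4 - 601. By Eisenstein's criterion at the prime p = 601 (which divides the constant term 601 but p^2 = 361201 does not, since 601 is squarefree), x^4 - 601 is irreducible over Q. Hence [Q(α):Q] = 4.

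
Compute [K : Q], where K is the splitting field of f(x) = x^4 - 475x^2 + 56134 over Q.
[K : Q] = 4

Solving the quadratic in x^2: x^2 = (475 ± √(475^2 - 4·56134))/2 = (475 ± √1089)/2 = (475 ± 33)/2, giving x^2 = 221 or x^2 = 254. So f(x) = (x^2 - 221)(x^2 - 254) and the roots of f are ±√221, ±√254. Hence the splitting field is K = Q(√221, √254). Since 221 and 254 are distinct squarefree integers > 1, their product 56134 is not a perfect square, so √254 ∉ Q(√221). By the tower law [K:Q] = [Q(√221,√254):Q(√221)] · [Q(√221):Q] = 2 · 2 = 4.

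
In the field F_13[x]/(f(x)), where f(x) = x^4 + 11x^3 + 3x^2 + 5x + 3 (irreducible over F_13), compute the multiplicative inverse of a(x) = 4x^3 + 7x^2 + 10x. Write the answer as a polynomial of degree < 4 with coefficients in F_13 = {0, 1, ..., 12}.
a(x)^(-1) ≡ 12x^3 + x^2 + x (mod f(x))

Since f is irreducible over F_13, F_13[x]/(f) is a field and a(x) ≠ 0 has an inverse. Apply the extended Euclidean algorithm to f(x) and a(x) in F_13[x]: f(x) = (10x + 8)·a(x) + (3x^2 + 3x + 3);  a(x) = (10x + 1)·(3x^2 + 3x + 3) + (3x + 10);  (3x^2 + 3x + 3) = (x + 2)·(3x + 10) + (9). The last nonzero remainder is the constant 9 = gcd(f, a) in F_13. Back-substituting through the division chain expresses 9 = s(x)·a(x) + t(x)·f(x) with s(x) ≡ 4x^3 + 9x^2 + 9x (mod f), so (4x^3 + 9x^2 + 9x)·a(x) ≡ 9 (mod f). Multiplying by 9^(-1) ≡ 3 in F_13 gives a(x)^(-1) ≡ 3·(4x^3 + 9x^2 + 9x) ≡ 12x^3 + x^2 + x (mod f). Check: (4x^3 + 7x^2 + 10x)·(12x^3 + x^2 + x) = 9x^6 + 10x^5 + x^4 + 4x^3 + 10x^2 ≡ 1 (mod x^4 + 11x^3 + 3x^2 + 5x + 3).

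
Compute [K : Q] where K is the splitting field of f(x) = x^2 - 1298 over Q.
[K : Q] = 2

f(x) = x^2 - 1298 factors as (x - √1298)(x + √1298). The splitting field is K = Q(√1298). Since 1298 is squarefree and > 1, it is not a perfect square, so x^2 - 1298 is irreducible over Q and [Q(√1298) : Q] = 2. Hence [K : Q] = 2.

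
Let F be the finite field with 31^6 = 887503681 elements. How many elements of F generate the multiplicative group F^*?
There are φ(887503680) = 191600640 primitive elements

F_q^* is cyclic of order q - 1 = 887503680. A cyclic group of order m has exactly φ(m) generators. Here m = 887503680 = 2^6 · 3^2 · 5 · 7^2 · 19 · 331, so the number of primitive elements is φ(887503680) = 191600640.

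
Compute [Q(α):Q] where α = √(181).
[Q(α):Q] = 2

[Q(α):Q] equals the degree of the minimal polynomial of α. Here α^2 = 181 and x^2 - 181 is irreducible (d = 181 is squarefree, ≠ 1, hence not a square), so deg(m_α) = 2. Thus [Q(α):Q] = 2.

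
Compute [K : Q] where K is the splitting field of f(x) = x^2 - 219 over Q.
[K : Q] = 2

f(x) = x^2 - 219 factors as (x - √219)(x + √219). The splitting field is K = Q(√219). Since 219 is squarefree and > 1, it is not a perfect square, so x^2 - 219 is irreducible over Q and [Q(√219) : Q] = 2. Hence [K : Q] = 2.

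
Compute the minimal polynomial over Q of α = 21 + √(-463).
m_α(x) = x^2 - 42x + 904

From α - 21 = √(-463), squaring gives (α - 21)^2 = -463, i.e. α^2 - 42α + 441 = -463, so α^2 - 42α + 904 = 0. The discriminant of x^2 - 42x + 904 is (-42)^2 - 4·(904) = 1764 - 3616 = -1852, and 4·(-463) is not a perfect square in Q since -463 is squarefree and ≠ 1. Hence x^2 - 42x + 904 is irreducible over Q and is the minimal polynomial of α.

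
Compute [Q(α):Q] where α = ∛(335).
[Q(α):Q] = 3

The minimal polynomial of α is x^3 - 335, irreducible over Q since 335 is not a perfect cube (so x^3 - 335 has no rational root). Hence [Q(α):Q] = deg(m_α) = 3.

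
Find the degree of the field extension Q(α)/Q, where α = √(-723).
[Q(α):Q] = 2

[Q(α):Q] equals the degree of the minimal polynomial of α. Here α^2 = -723 and x^2 + 723 is irreducible (d = -723 is squarefree, ≠ 1, hence not a square), so deg(m_α) = 2. Thus [Q(α):Q] = 2.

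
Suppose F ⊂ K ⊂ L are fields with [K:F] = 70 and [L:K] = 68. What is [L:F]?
[L:F] = 4760

The tower law says that for any tower of field extensions F ⊂ K ⊂ L with finite degrees, [L:F] = [L:K] · [K:F]. Here this gives [L:F] = 68 · 70 = 4760.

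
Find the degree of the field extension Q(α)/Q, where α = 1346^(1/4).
[Q(α):Q] = 4

α is a root of x^4 - 1346. By Eisenstein's criterion at the prime p = 2 (which divides the constant term 1346 but p^2 = 4 does not, since 1346 is squarefree), x^4 - 1346 is irreducible over Q. Hence [Q(α):Q] = 4.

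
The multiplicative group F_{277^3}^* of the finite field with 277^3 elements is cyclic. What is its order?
|F_{277^3}^*| = 21253932

F_{277^3} has 277^3 = 21253933 elements; its multiplicative group consists of all nonzero elements, so |F_{277^3}^*| = 21253933 - 1 = 21253932. (It is cyclic since any finite subgroup of the multiplicative group of a field is cyclic.)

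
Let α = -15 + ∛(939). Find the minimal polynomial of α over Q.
m_α(x) = x^3 + 45x^2 + 675x + 2436

Set β = α + 15 = ∛(939), so β^3 = 939. Then (α + 15)^3 - 939 = 0, i.e. α is a root of g(x) = (x + 15)^3 - 939 = x^3 + 45x^2 + 675x + 2436. Since g(x) = h(x + 15) where h(x) = x^3 - 939, and h is irreducible over Q (because 939 is not a perfect cube, so h has no rational root, and a monic cubic with no rational root is irreducible), g is also irreducible (irreducibility is preserved under the substitution x → x + 15). Hence m_α(x) = x^3 + 45x^2 + 675x + 2436.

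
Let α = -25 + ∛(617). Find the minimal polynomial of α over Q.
m_α(x) = x^3 + 75x^2 + 1875x + 15008

Set β = α + 25 = ∛(617), so β^3 = 617. Then (α + 25)^3 - 617 = 0, i.e. α is a root of g(x) = (x + 25)^3 - 617 = x^3 + 75x^2 + 1875x + 15008. Since g(x) = h(x + 25) where h(x) = x^3 - 617, and h is irreducible over Q (because 617 is not a perfect cube, so h has no rational root, and a monic cubic with no rational root is irreducible), g is also irreducible (irreducibility is preserved under the substitution x → x + 25). Hence m_α(x) = x^3 + 75x^2 + 1875x + 15008.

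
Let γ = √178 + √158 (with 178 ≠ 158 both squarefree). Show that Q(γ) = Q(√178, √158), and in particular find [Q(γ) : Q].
[Q(γ) : Q] = 4 (equivalently, Q(γ) = Q(√178, √158))

Obviously Q(γ) ⊆ Q(√178, √158), and [Q(√178, √158):Q] = 4 (since 178, 158 are distinct squarefree integers > 1 with 28124 not a perfect square). To show equality we compute the minimal polynomial of γ. From γ = √178 + √158: γ^2 = 178 + 2√(28124) + 158 = 336 + 2√(28124), so γ^2 - 336 = 2√(28124); squaring, (γ^2 - 336)^2 = 4·28124, i.e. γ^4 - 672γ^2 + 112896 - 112496 = 0, i.e. γ^4 - 672γ^2 + 400 = 0. So γ is a root of x^4 - 672x^2 + 400. This polynomial is irreducible over Q: it has no rational root (each ±√178 ± √158 is irrational), and any factorization into two quadratics over Q would force √(28124) ∈ Q (pairing opposite roots) or √178, √158 ∈ Q (other pairings), all impossible. Hence [Q(γ):Q] = 4 = [Q(√178, √158):Q], so Q(γ) = Q(√178, √158).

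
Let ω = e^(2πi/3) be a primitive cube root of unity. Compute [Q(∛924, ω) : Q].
[Q(∛924, ω) : Q] = 6

[Q(∛924):Q] = 3 (min poly x^3 - 924, irreducible since 924 is not a perfect cube). [Q(ω):Q] = 2 (min poly x^2 + x + 1). Since Q(∛924) ⊂ R and ω ∉ R, we have ω ∉ Q(∛924), so x^2 + x + 1 remains irreducible over Q(∛924) and [Q(∛924, ω) : Q(∛924)] = 2. By the tower law, [Q(∛924, ω) : Q] = 3 · 2 = 6. (In fact Q(∛924, ω) is the splitting field of x^3 - 924 over Q.)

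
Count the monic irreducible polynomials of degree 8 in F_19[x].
There are 2122929090 monic irreducible polynomials of degree 8 over F_19

Each element of F_{19^8} that lies in no proper subfield is a root of exactly one monic irreducible of degree 8 over F_19, and each such polynomial has 8 distinct roots in F_{19^8}. By Möbius inversion the count is N_19(8) = (1/8) Σ_{d|8} μ(8/d) · 19^d = (1/8)(μ(8)·19^1 + μ(4)·19^2 + μ(2)·19^4 + μ(1)·19^8) = 16983432720/8 = 2122929090.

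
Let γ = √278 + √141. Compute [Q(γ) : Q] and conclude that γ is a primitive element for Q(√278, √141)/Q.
[Q(γ) : Q] = 4 (equivalently, Q(γ) = Q(√278, √141))

Obviously Q(γ) ⊆ Q(√278, √141), and [Q(√278, √141):Q] = 4 (since 278, 141 are distinct squarefree integers > 1 with 39198 not a perfect square). To show equality we compute the minimal polynomial of γ. From γ = √278 + √141: γ^2 = 278 + 2√(39198) + 141 = 419 + 2√(39198), so γ^2 - 419 = 2√(39198); squaring, (γ^2 - 419)^2 = 4·39198, i.e. γ^4 - 838γ^2 + 175561 - 156792 = 0, i.e. γ^4 - 838γ^2 + 18769 = 0. So γ is a root of x^4 - 838x^2 + 18769. This polynomial is irreducible over Q: it has no rational root (each ±√278 ± √141 is irrational), and any factorization into two quadratics over Q would force √(39198) ∈ Q (pairing opposite roots) or √278, √141 ∈ Q (other pairings), all impossible. Hence [Q(γ):Q] = 4 = [Q(√278, √141):Q], so Q(γ) = Q(√278, √141).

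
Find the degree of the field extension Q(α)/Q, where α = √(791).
[Q(α):Q] = 2

[Q(α):Q] equals the degree of the minimal polynomial of α. Here α^2 = 791 and x^2 - 791 is irreducible (d = 791 is squarefree, ≠ 1, hence not a square), so deg(m_α) = 2. Thus [Q(α):Q] = 2.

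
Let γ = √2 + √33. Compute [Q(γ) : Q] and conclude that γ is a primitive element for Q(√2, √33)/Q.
[Q(γ) : Q] = 4 (equivalently, Q(γ) = Q(√2, √33))

Obviously Q(γ) ⊆ Q(√2, √33), and [Q(√2, √33):Q] = 4 (since 2, 33 are distinct squarefree integers > 1 with 66 not a perfect square). To show equality we compute the minimal polynomial of γ. From γ = √2 + √33: γ^2 = 2 + 2√(66) + 33 = 35 + 2√(66), so γ^2 - 35 = 2√(66); squaring, (γ^2 - 35)^2 = 4·66, i.e. γ^4 - 70γ^2 + 1225 - 264 = 0, i.e. γ^4 - 70γ^2 + 961 = 0. So γ is a root of x^4 - 70x^2 + 961. This polynomial is irreducible over Q: it has no rational root (each ±√2 ± √33 is irrational), and any factorization into two quadratics over Q would force √(66) ∈ Q (pairing opposite roots) or √2, √33 ∈ Q (other pairings), all impossible. Hence [Q(γ):Q] = 4 = [Q(√2, √33):Q], so Q(γ) = Q(√2, √33).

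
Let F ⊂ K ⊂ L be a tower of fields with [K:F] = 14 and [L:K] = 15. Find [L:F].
[L:F] = 210

The tower law says that for any tower of field extensions F ⊂ K ⊂ L with finite degrees, [L:F] = [L:K] · [K:F]. Here this gives [L:F] = 15 · 14 = 210.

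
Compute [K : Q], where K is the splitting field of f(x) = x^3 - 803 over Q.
[K : Q] = 6

The roots of x^3 - 803 are ∛803, ω∛803, ω^2∛803 where ω = e^(2πi/3) is a primitive cube root of unity, so K = Q(∛803, ω). Now [Q(∛803):Q] = 3 (since 803 is not a perfect cube, x^3 - 803 is irreducible) and [Q(ω):Q] = 2. Both 2 and 3 divide [K:Q], and [K:Q] ≤ 3·2 = 6, so [K:Q] = 6. (Equivalently: Q(∛803) ⊂ R but ω ∉ R, so [K : Q(∛803)] = 2.)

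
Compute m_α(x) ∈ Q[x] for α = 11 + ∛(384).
m_α(x) = x^3 - 33x^2 + 363x - 1715

Set β = α - 11 = ∛(384), so β^3 = 384. Then (α - 11)^3 - 384 = 0, i.e. α is a root of g(x) = (x - 11)^3 - 384 = x^3 - 33x^2 + 363x - 1715. Since g(x) = h(x - 11) where h(x) = x^3 - 384, and h is irreducible over Q (because 384 is not a perfect cube, so h has no rational root, and a monic cubic with no rational root is irreducible), g is also irreducible (irreducibility is preserved under the substitution x → x - 11). Hence m_α(x) = x^3 - 33x^2 + 363x - 1715.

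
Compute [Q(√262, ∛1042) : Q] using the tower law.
[Q(√262, ∛1042) : Q] = 6

Let L = Q(√262, ∛1042). Since Q(√262) ⊂ L and [Q(√262):Q] = 2, the tower law gives 2 | [L:Q]. Likewise Q(∛1042) ⊂ L with [Q(∛1042):Q] = 3 (because 1042 is not a perfect cube), so 3 | [L:Q]. As gcd(2,3) = 1, [L:Q] is divisible by 6. Conversely L is generated over Q by √262 and ∛1042, so [L:Q] ≤ 2·3 = 6. Therefore [Q(√262, ∛1042) : Q] = 6.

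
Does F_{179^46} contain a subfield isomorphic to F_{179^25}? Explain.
No: F_{179^25} is not a subfield of F_{179^46}

F_{p^m} embeds in F_{p^n} iff m | n. Here 25 ∤ 46 (since 46 = 1·25 + 21 with remainder 21 ≠ 0), so F_{179^25} is not a subfield of F_{179^46}. Equivalently: if it were, the tower law would give 25 = [F_{179^25}:F_179] dividing [F_{179^46}:F_179] = 46, contradiction.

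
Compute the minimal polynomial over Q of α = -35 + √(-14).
m_α(x) = x^2 + 70x + 1239

From α + 35 = √(-14), squaring gives (α + 35)^2 = -14, i.e. α^2 + 70α + 1225 = -14, so α^2 + 70α + 1239 = 0. The discriminant of x^2 + 70x + 1239 is (70)^2 - 4·(1239) = 4900 - 4956 = -56, and 4·(-14) is not a perfect square in Q since -14 is squarefree and ≠ 1. Hence x^2 + 70x + 1239 is irreducible over Q and is the minimal polynomial of α.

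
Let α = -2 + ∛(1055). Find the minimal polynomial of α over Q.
m_α(x) = x^3 + 6x^2 + 12x - 1047

Set β = α + 2 = ∛(1055), so β^3 = 1055. Then (α + 2)^3 - 1055 = 0, i.e. α is a root of g(x) = (x + 2)^3 - 1055 = x^3 + 6x^2 + 12x - 1047. Since g(x) = h(x + 2) where h(x) = x^3 - 1055, and h is irreducible over Q (because 1055 is not a perfect cube, so h has no rational root, and a monic cubic with no rational root is irreducible), g is also irreducible (irreducibility is preserved under the substitution x → x + 2). Hence m_α(x) = x^3 + 6x^2 + 12x - 1047.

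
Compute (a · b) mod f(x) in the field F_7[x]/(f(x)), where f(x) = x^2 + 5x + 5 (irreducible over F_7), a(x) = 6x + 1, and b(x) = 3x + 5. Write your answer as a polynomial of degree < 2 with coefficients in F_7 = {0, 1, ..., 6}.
a · b ≡ 6x + 6 (mod f(x))

Multiply in F_7[x]: a(x)·b(x) = (6x + 1)·(3x + 5) = 4x^2 + 5x + 5. This has degree ≥ 2, so divide by f(x) over F_7: 4x^2 + 5x + 5 = (4)·(x^2 + 5x + 5) + (6x + 6). Hence a·b ≡ 6x + 6 (mod f). (F_7[x]/(f) is a field with 7^2 = 49 elements since f is irreducible of degree 2.)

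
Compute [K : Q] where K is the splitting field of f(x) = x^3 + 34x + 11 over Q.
[K : Q] = 6

By the rational root test, any rational root of the monic integer polynomial f(x) = x^3 + 34x + 11 must be an integer dividing the constant term 11, i.e. one of ±{1, 11}. Evaluating: f(1) = 46, f(-1) = -24, f(11) = 1716, f(-11) = -1694; none is 0, so f has no rational root and is therefore irreducible over Q (a cubic with no linear factor over a field is irreducible). For an irreducible cubic, the Galois group is A_3 or S_3 according as the discriminant disc(f) = -4a^3 - 27b^2 = -4·(34)^3 - 27·(11)^2 = -160483 is or is not a square in Q. Here disc(f) = -160483 is not a perfect square in Q, so the Galois group of f over Q is not contained in A_3 and must be all of S_3. The splitting field has degree |S_3| = 6 over Q, so [K : Q] = 6.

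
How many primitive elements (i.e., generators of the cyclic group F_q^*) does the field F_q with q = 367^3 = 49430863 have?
There are φ(49430862) = 14955840 primitive elements

F_q^* is cyclic of order q - 1 = 49430862. A cyclic group of order m has exactly φ(m) generators. Here m = 49430862 = 2 · 3^2 · 13 · 61 · 3463, so the number of primitive elements is φ(49430862) = 14955840.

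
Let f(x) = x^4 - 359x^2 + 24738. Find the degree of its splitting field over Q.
[K : Q] = 4

Solving the quadratic in x^2: x^2 = (359 ± √(359^2 - 4·24738))/2 = (359 ± √29929)/2 = (359 ± 173)/2, giving x^2 = 266 or x^2 = 93. So f(x) = (x^2 - 266)(x^2 - 93) and the roots of f are ±√266, ±√93. Hence the splitting field is K = Q(√266, √93). Since 266 and 93 are distinct squarefree integers > 1, their product 24738 is not a perfect square, so √93 ∉ Q(√266). By the tower law [K:Q] = [Q(√266,√93):Q(√266)] · [Q(√266):Q] = 2 · 2 = 4.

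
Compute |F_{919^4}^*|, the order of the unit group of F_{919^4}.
|F_{919^4}^*| = 713283282720

F_{919^4} has 919^4 = 713283282721 elements; its multiplicative group consists of all nonzero elements, so |F_{919^4}^*| = 713283282721 - 1 = 713283282720. (It is cyclic since any finite subgroup of the multiplicative group of a field is cyclic.)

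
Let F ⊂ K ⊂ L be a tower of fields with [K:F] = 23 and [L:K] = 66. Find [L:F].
[L:F] = 1518

The tower law says that for any tower of field extensions F ⊂ K ⊂ L with finite degrees, [L:F] = [L:K] · [K:F]. Here this gives [L:F] = 66 · 23 = 1518.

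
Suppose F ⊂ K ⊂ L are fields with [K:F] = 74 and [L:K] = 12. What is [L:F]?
[L:F] = 888

The tower law says that for any tower of field extensions F ⊂ K ⊂ L with finite degrees, [L:F] = [L:K] · [K:F]. Here this gives [L:F] = 12 · 74 = 888.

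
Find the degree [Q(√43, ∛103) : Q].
[Q(√43, ∛103) : Q] = 6

Let L = Q(√43, ∛103). Since Q(√43) ⊂ L and [Q(√43):Q] = 2, the tower law gives 2 | [L:Q]. Likewise Q(∛103) ⊂ L with [Q(∛103):Q] = 3 (because 103 is not a perfect cube), so 3 | [L:Q]. As gcd(2,3) = 1, [L:Q] is divisible by 6. Conversely L is generated over Q by √43 and ∛103, so [L:Q] ≤ 2·3 = 6. Therefore [Q(√43, ∛103) : Q] = 6.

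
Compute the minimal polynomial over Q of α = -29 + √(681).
m_α(x) = x^2 + 58x + 160

From α + 29 = √(681), squaring gives (α + 29)^2 = 681, i.e. α^2 + 58α + 841 = 681, so α^2 + 58α + 160 = 0. The discriminant of x^2 + 58x + 160 is (58)^2 - 4·(160) = 3364 - 640 = 2724, and 4·(681) is not a perfect square in Q since 681 is squarefree and ≠ 1. Hence x^2 + 58x + 160 is irreducible over Q and is the minimal polynomial of α.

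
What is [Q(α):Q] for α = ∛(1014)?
[Q(α):Q] = 3

The minimal polynomial of α is x^3 - 1014, irreducible over Q since 1014 is not a perfect cube (so x^3 - 1014 has no rational root). Hence [Q(α):Q] = deg(m_α) = 3.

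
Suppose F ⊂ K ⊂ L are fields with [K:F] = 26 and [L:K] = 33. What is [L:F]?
[L:F] = 858

The tower law says that for any tower of field extensions F ⊂ K ⊂ L with finite degrees, [L:F] = [L:K] · [K:F]. Here this gives [L:F] = 33 · 26 = 858.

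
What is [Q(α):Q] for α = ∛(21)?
[Q(α):Q] = 3

The minimal polynomial of α is x^3 - 21, irreducible over Q since 21 is not a perfect cube (so x^3 - 21 has no rational root). Hence [Q(α):Q] = deg(m_α) = 3.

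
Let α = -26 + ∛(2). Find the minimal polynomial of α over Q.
m_α(x) = x^3 + 78x^2 + 2028x + 17574

Set β = α + 26 = ∛(2), so β^3 = 2. Then (α + 26)^3 - 2 = 0, i.e. α is a root of g(x) = (x + 26)^3 - 2 = x^3 + 78x^2 + 2028x + 17574. Since g(x) = h(x + 26) where h(x) = x^3 - 2, and h is irreducible over Q (because 2 is not a perfect cube, so h has no rational root, and a monic cubic with no rational root is irreducible), g is also irreducible (irreducibility is preserved under the substitution x → x + 26). Hence m_α(x) = x^3 + 78x^2 + 2028x + 17574.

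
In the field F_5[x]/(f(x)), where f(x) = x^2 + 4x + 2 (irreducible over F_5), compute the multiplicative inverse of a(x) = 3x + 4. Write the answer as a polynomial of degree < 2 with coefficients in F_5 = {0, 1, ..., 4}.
a(x)^(-1) ≡ 2x + 2 (mod f(x))

Since f is irreducible over F_5, F_5[x]/(f) is a field and a(x) ≠ 0 has an inverse. Apply the extended Euclidean algorithm to f(x) and a(x) in F_5[x]: f(x) = (2x + 2)·a(x) + (4). The last nonzero remainder is the constant 4 = gcd(f, a) in F_5. Back-substituting through the division chain expresses 4 = s(x)·a(x) + t(x)·f(x) with s(x) ≡ 3x + 3 (mod f), so (3x + 3)·a(x) ≡ 4 (mod f). Multiplying by 4^(-1) ≡ 4 in F_5 gives a(x)^(-1) ≡ 4·(3x + 3) ≡ 2x + 2 (mod f). Check: (3x + 4)·(2x + 2) = x^2 + 4x + 3 ≡ 1 (mod x^2 + 4x + 2).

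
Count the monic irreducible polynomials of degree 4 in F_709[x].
There are 63171921270 monic irreducible polynomials of degree 4 over F_709

Each element of F_{709^4} that lies in no proper subfield is a root of exactly one monic irreducible of degree 4 over F_709, and each such polynomial has 4 distinct roots in F_{709^4}. By Möbius inversion the count is N_709(4) = (1/4) Σ_{d|4} μ(4/d) · 709^d = (1/4)(μ(4)·709^1 + μ(2)·709^2 + μ(1)·709^4) = 252687685080/4 = 63171921270.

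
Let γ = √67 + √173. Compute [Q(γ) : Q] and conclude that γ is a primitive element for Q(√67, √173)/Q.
[Q(γ) : Q] = 4 (equivalently, Q(γ) = Q(√67, √173))

Obviously Q(γ) ⊆ Q(√67, √173), and [Q(√67, √173):Q] = 4 (since 67, 173 are distinct squarefree integers > 1 with 11591 not a perfect square). To show equality we compute the minimal polynomial of γ. From γ = √67 + √173: γ^2 = 67 + 2√(11591) + 173 = 240 + 2√(11591), so γ^2 - 240 = 2√(11591); squaring, (γ^2 - 240)^2 = 4·11591, i.e. γ^4 - 480γ^2 + 57600 - 46364 = 0, i.e. γ^4 - 480γ^2 + 11236 = 0. So γ is a root of x^4 - 480x^2 + 11236. This polynomial is irreducible over Q: it has no rational root (each ±√67 ± √173 is irrational), and any factorization into two quadratics over Q would force √(11591) ∈ Q (pairing opposite roots) or √67, √173 ∈ Q (other pairings), all impossible. Hence [Q(γ):Q] = 4 = [Q(√67, √173):Q], so Q(γ) = Q(√67, √173).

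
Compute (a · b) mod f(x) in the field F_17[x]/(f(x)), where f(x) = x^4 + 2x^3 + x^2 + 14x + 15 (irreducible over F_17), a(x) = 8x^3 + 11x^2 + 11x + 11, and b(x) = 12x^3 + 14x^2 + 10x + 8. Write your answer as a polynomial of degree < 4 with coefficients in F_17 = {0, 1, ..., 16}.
a · b ≡ 7x^3 + 7x^2 + x + 12 (mod f(x))

Multiply in F_17[x]: a(x)·b(x) = (8x^3 + 11x^2 + 11x + 11)·(12x^3 + 14x^2 + 10x + 8) = 11x^6 + 6x^5 + 9x^4 + x^3 + 12x^2 + 11x + 3. This has degree ≥ 4, so divide by f(x) over F_17: 11x^6 + 6x^5 + 9x^4 + x^3 + 12x^2 + 11x + 3 = (11x^2 + x + 13)·(x^4 + 2x^3 + x^2 + 14x + 15) + (7x^3 + 7x^2 + x + 12). Hence a·b ≡ 7x^3 + 7x^2 + x + 12 (mod f). (F_17[x]/(f) is a field with 17^4 = 83521 elements since f is irreducible of degree 4.)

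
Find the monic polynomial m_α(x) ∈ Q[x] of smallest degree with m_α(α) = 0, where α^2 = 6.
m_α(x) = x^2 - 6

α satisfies α^2 - 6 = 0, so x^2 - 6 annihilates α. Since d = 6 is squarefree and ≠ 1, it is not a perfect square in Q, so x^2 - 6 has no rational root and is therefore irreducible over Q (a degree-2 polynomial over a field is irreducible iff it has no root). Hence m_α(x) = x^2 - 6.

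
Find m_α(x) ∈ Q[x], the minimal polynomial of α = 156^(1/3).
m_α(x) = x^3 - 156

α satisfies α^3 = 156, so x^3 - 156 annihilates α. By the rational root test, a rational root p/q (in lowest terms) of x^3 - 156 would satisfy p^3 = 156 q^3, forcing q = 1 and p^3 = 156; but 156 is not a perfect cube, contradiction. A monic cubic over Q with no rational root is irreducible (any nontrivial factorization would include a linear factor). Hence x^3 - 156 is the minimal polynomial of α, and in particular [Q(α):Q] = 3.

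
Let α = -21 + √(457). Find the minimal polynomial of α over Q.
m_α(x) = x^2 + 42x - 16

From α + 21 = √(457), squaring gives (α + 21)^2 = 457, i.e. α^2 + 42α + 441 = 457, so α^2 + 42α - 16 = 0. The discriminant of x^2 + 42x - 16 is (42)^2 - 4·(-16) = 1764 + 64 = 1828, and 4·(457) is not a perfect square in Q since 457 is squarefree and ≠ 1. Hence x^2 + 42x - 16 is irreducible over Q and is the minimal polynomial of α.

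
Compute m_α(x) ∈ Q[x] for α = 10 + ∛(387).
m_α(x) = x^3 - 30x^2 + 300x - 1387

Set β = α - 10 = ∛(387), so β^3 = 387. Then (α - 10)^3 - 387 = 0, i.e. α is a root of g(x) = (x - 10)^3 - 387 = x^3 - 30x^2 + 300x - 1387. Since g(x) = h(x - 10) where h(x) = x^3 - 387, and h is irreducible over Q (because 387 is not a perfect cube, so h has no rational root, and a monic cubic with no rational root is irreducible), g is also irreducible (irreducibility is preserved under the substitution x → x - 10). Hence m_α(x) = x^3 - 30x^2 + 300x - 1387.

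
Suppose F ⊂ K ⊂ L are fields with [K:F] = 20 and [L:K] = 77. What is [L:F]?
[L:F] = 1540

The tower law says that for any tower of field extensions F ⊂ K ⊂ L with finite degrees, [L:F] = [L:K] · [K:F]. Here this gives [L:F] = 77 · 20 = 1540.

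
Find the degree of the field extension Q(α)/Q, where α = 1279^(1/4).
[Q(α):Q] = 4

α is a root of x^4 - 1279. By Eisenstein's criterion at the prime p = 1279 (which divides the constant term 1279 but p^2 = 1635841 does not, since 1279 is squarefree), x^4 - 1279 is irreducible over Q. Hence [Q(α):Q] = 4.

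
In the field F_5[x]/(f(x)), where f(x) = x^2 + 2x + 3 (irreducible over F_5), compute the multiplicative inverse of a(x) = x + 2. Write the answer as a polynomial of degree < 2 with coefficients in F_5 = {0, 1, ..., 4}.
a(x)^(-1) ≡ 3x (mod f(x))

Since f is irreducible over F_5, F_5[x]/(f) is a field and a(x) ≠ 0 has an inverse. Apply the extended Euclidean algorithm to f(x) and a(x) in F_5[x]: f(x) = (x)·a(x) + (3). The last nonzero remainder is the constant 3 = gcd(f, a) in F_5. Back-substituting through the division chain expresses 3 = s(x)·a(x) + t(x)·f(x) with s(x) ≡ 4x (mod f), so (4x)·a(x) ≡ 3 (mod f). Multiplying by 3^(-1) ≡ 2 in F_5 gives a(x)^(-1) ≡ 2·(4x) ≡ 3x (mod f). Check: (x + 2)·(3x) = 3x^2 + x ≡ 1 (mod x^2 + 2x + 3).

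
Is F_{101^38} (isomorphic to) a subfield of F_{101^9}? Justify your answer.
No: F_{101^38} is not a subfield of F_{101^9}

F_{p^m} embeds in F_{p^n} iff m | n. Here 38 ∤ 9 (since 9 = 0·38 + 9 with remainder 9 ≠ 0), so F_{101^38} is not a subfield of F_{101^9}. Equivalently: if it were, the tower law would give 38 = [F_{101^38}:F_101] dividing [F_{101^9}:F_101] = 9, contradiction.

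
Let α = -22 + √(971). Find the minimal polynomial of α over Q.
m_α(x) = x^2 + 44x - 487

From α + 22 = √(971), squaring gives (α + 22)^2 = 971, i.e. α^2 + 44α + 484 = 971, so α^2 + 44α - 487 = 0. The discriminant of x^2 + 44x - 487 is (44)^2 - 4·(-487) = 1936 + 1948 = 3884, and 4·(971) is not a perfect square in Q since 971 is squarefree and ≠ 1. Hence x^2 + 44x - 487 is irreducible over Q and is the minimal polynomial of α.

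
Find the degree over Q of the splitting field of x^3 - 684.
[K : Q] = 6

The roots of x^3 - 684 are ∛684, ω∛684, ω^2∛684 where ω = e^(2πi/3) is a primitive cube root of unity, so K = Q(∛684, ω). Now [Q(∛684):Q] = 3 (since 684 is not a perfect cube, x^3 - 684 is irreducible) and [Q(ω):Q] = 2. Both 2 and 3 divide [K:Q], and [K:Q] ≤ 3·2 = 6, so [K:Q] = 6. (Equivalently: Q(∛684) ⊂ R but ω ∉ R, so [K : Q(∛684)] = 2.)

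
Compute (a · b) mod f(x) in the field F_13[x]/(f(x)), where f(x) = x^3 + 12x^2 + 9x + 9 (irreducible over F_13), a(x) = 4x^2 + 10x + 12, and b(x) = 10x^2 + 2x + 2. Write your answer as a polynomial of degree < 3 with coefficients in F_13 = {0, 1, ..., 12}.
a · b ≡ x^2 + 3x + 5 (mod f(x))

Multiply in F_13[x]: a(x)·b(x) = (4x^2 + 10x + 12)·(10x^2 + 2x + 2) = x^4 + 4x^3 + 5x^2 + 5x + 11. This has degree ≥ 3, so divide by f(x) over F_13: x^4 + 4x^3 + 5x^2 + 5x + 11 = (x + 5)·(x^3 + 12x^2 + 9x + 9) + (x^2 + 3x + 5). Hence a·b ≡ x^2 + 3x + 5 (mod f). (F_13[x]/(f) is a field with 13^3 = 2197 elements since f is irreducible of degree 3.)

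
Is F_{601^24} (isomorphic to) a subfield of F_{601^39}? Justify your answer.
No: F_{601^24} is not a subfield of F_{601^39}

F_{p^m} embeds in F_{p^n} iff m | n. Here 24 ∤ 39 (since 39 = 1·24 + 15 with remainder 15 ≠ 0), so F_{601^24} is not a subfield of F_{601^39}. Equivalently: if it were, the tower law would give 24 = [F_{601^24}:F_601] dividing [F_{601^39}:F_601] = 39, contradiction.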